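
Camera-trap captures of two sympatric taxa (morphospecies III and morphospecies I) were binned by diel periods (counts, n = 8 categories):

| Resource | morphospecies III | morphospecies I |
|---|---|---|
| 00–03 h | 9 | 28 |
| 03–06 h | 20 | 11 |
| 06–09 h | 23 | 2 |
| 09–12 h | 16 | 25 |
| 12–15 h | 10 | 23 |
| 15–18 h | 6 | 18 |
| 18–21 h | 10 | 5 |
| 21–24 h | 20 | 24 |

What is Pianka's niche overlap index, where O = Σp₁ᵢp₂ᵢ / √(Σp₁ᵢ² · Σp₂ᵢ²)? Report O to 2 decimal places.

0.75

Proportions for morphospecies III (n=114): 9/114=0.0789, 20/114=0.1754, 23/114=0.2018, 16/114=0.1404, 10/114=0.0877, 6/114=0.0526, 10/114=0.0877, 20/114=0.1754
Proportions for morphospecies I (n=136): 28/136=0.2059, 11/136=0.0809, 2/136=0.0147, 25/136=0.1838, 23/136=0.1691, 18/136=0.1324, 5/136=0.0368, 24/136=0.1765
Σ p₁ᵢp₂ᵢ = 0.016246 + 0.014190 + 0.002966 + 0.025806 + 0.014830 + 0.006964 + 0.003227 + 0.030958 = 0.115187
Σp_1ᵢ² = 0.0789² + 0.1754² + 0.2018² + 0.1404² + 0.0877² + 0.0526² + 0.0877² + 0.1754² = 0.006225 + 0.030765 + 0.040723 + 0.019712 + 0.007691 + 0.002767 + 0.007691 + 0.030765 = 0.146339
Σp_2ᵢ² = 0.2059² + 0.0809² + 0.0147² + 0.1838² + 0.1691² + 0.1324² + 0.0368² + 0.1765² = 0.042395 + 0.006545 + 0.000216 + 0.033782 + 0.028595 + 0.017530 + 0.001354 + 0.031152 = 0.161569
O = 0.115187 / √(0.146339 × 0.161569) = 0.115187 / 0.1537656 = 0.7491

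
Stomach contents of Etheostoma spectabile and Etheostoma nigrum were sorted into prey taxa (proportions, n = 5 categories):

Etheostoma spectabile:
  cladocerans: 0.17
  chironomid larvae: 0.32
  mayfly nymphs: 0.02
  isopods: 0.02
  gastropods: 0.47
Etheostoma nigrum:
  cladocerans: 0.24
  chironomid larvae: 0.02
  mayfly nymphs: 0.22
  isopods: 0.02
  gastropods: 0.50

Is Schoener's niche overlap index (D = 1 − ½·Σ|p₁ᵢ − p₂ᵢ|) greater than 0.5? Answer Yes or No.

Σ|p₁ᵢ − p₂ᵢ| = 0.07 + 0.30 + 0.20 + 0.00 + 0.03 = 0.60
D = 1 − ½ × 0.60 = 1 − 0.300 = 0.7000
D = 0.7000 > 0.5 → Yes.

Yes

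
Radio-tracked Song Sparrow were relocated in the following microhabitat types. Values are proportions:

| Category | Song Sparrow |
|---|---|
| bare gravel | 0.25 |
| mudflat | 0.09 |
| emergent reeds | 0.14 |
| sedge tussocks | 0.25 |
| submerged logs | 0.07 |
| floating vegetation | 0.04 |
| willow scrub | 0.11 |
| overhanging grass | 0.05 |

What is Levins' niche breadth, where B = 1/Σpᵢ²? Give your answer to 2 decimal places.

5.75

Σpᵢ² = 0.25² + 0.09² + 0.14² + 0.25² + 0.07² + 0.04² + 0.11² + 0.05² = 0.0625 + 0.0081 + 0.0196 + 0.0625 + 0.0049 + 0.0016 + 0.0121 + 0.0025 = 0.1738
B = 1 / 0.1738 = 5.7537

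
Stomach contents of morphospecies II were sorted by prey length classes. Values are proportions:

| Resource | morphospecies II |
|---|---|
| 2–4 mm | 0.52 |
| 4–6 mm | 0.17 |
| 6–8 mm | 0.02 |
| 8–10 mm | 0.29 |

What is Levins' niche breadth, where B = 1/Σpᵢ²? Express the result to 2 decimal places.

2.61

Σpᵢ² = 0.52² + 0.17² + 0.02² + 0.29² = 0.2704 + 0.0289 + 0.0004 + 0.0841 = 0.3838
B = 1 / 0.3838 = 2.6055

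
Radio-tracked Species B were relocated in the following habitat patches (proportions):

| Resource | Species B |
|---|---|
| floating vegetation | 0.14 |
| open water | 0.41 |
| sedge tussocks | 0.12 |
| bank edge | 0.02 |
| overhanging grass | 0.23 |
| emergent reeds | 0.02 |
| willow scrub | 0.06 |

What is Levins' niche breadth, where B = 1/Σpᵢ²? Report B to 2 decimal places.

3.86

Σpᵢ² = 0.14² + 0.41² + 0.12² + 0.02² + 0.23² + 0.02² + 0.06² = 0.0196 + 0.1681 + 0.0144 + 0.0004 + 0.0529 + 0.0004 + 0.0036 = 0.2594
B = 1 / 0.2594 = 3.8551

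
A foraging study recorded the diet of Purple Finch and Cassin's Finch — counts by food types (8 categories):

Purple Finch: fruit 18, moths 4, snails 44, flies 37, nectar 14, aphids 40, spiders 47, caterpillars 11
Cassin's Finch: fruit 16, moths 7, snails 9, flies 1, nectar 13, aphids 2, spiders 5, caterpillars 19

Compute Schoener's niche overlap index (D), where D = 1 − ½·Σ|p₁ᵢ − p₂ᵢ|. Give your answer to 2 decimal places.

0.45

Proportions for Purple Finch (n=215): 18/215=0.0837, 4/215=0.0186, 44/215=0.2047, 37/215=0.1721, 14/215=0.0651, 40/215=0.1860, 47/215=0.2186, 11/215=0.0512
Proportions for Cassin's Finch (n=72): 16/72=0.2222, 7/72=0.0972, 9/72=0.1250, 1/72=0.0139, 13/72=0.1806, 2/72=0.0278, 5/72=0.0694, 19/72=0.2639
Σ|p₁ᵢ − p₂ᵢ| = 0.1385 + 0.0786 + 0.0797 + 0.1582 + 0.1155 + 0.1582 + 0.1492 + 0.2127 = 1.0906
D = 1 − ½ × 1.0906 = 1 − 0.54530 = 0.45470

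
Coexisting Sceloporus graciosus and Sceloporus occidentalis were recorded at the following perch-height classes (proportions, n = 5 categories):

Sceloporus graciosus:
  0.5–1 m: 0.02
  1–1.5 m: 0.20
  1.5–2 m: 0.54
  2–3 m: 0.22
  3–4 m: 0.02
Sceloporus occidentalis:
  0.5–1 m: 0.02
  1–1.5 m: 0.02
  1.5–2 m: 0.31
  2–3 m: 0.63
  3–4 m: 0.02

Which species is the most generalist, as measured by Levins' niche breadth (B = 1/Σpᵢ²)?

Sceloporus graciosus

Σp_gracᵢ² = 0.02² + 0.20² + 0.54² + 0.22² + 0.02² = 0.0004 + 0.0400 + 0.2916 + 0.0484 + 0.0004 = 0.3808
B_grac = 1 / 0.3808 = 2.6261
Σp_occiᵢ² = 0.02² + 0.02² + 0.31² + 0.63² + 0.02² = 0.0004 + 0.0004 + 0.0961 + 0.3969 + 0.0004 = 0.4942
B_occi = 1 / 0.4942 = 2.0235
Highest B → broadest niche (most generalist): Sceloporus graciosus (B = 2.63).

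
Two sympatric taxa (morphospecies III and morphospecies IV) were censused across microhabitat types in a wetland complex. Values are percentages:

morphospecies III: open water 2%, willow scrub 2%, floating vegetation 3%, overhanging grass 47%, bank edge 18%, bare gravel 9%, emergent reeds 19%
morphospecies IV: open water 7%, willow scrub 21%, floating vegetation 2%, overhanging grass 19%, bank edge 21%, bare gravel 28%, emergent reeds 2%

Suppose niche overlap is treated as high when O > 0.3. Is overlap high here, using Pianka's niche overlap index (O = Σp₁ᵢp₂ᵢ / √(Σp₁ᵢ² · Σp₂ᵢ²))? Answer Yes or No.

Yes

Convert percentages to proportions (divide by 100).
Σ p₁ᵢp₂ᵢ = 0.0014 + 0.0042 + 0.0006 + 0.0893 + 0.0378 + 0.0252 + 0.0038 = 0.1623
Σp_1ᵢ² = 0.02² + 0.02² + 0.03² + 0.47² + 0.18² + 0.09² + 0.19² = 0.0004 + 0.0004 + 0.0009 + 0.2209 + 0.0324 + 0.0081 + 0.0361 = 0.2992
Σp_2ᵢ² = 0.07² + 0.21² + 0.02² + 0.19² + 0.21² + 0.28² + 0.02² = 0.0049 + 0.0441 + 0.0004 + 0.0361 + 0.0441 + 0.0784 + 0.0004 = 0.2084
O = 0.1623 / √(0.2992 × 0.2084) = 0.1623 / 0.24971 = 0.6500
O = 0.6500 > 0.3 → Yes.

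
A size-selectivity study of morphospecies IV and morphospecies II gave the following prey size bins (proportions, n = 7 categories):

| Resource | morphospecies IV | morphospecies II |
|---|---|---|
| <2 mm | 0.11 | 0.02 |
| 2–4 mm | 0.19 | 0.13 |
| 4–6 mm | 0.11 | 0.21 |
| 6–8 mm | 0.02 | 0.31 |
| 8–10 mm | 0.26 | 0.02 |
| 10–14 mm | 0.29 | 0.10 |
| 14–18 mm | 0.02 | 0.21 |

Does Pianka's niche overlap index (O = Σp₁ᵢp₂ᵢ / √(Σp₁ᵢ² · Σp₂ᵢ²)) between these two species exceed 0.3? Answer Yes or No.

Σ p₁ᵢp₂ᵢ = 0.0022 + 0.0247 + 0.0231 + 0.0062 + 0.0052 + 0.0290 + 0.0042 = 0.0946
Σp_1ᵢ² = 0.11² + 0.19² + 0.11² + 0.02² + 0.26² + 0.29² + 0.02² = 0.0121 + 0.0361 + 0.0121 + 0.0004 + 0.0676 + 0.0841 + 0.0004 = 0.2128
Σp_2ᵢ² = 0.02² + 0.13² + 0.21² + 0.31² + 0.02² + 0.10² + 0.21² = 0.0004 + 0.0169 + 0.0441 + 0.0961 + 0.0004 + 0.0100 + 0.0441 = 0.2120
O = 0.0946 / √(0.2128 × 0.2120) = 0.0946 / 0.21240 = 0.4454
O = 0.4454 > 0.3 → Yes.

Yes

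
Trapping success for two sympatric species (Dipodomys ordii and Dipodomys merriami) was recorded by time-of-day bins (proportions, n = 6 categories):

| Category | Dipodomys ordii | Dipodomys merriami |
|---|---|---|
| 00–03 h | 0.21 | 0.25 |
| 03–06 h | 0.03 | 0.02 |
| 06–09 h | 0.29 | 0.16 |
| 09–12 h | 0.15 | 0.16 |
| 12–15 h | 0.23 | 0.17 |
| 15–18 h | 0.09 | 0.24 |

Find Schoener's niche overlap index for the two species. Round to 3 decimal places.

0.800

Σ|p₁ᵢ − p₂ᵢ| = 0.04 + 0.01 + 0.13 + 0.01 + 0.06 + 0.15 = 0.40
D = 1 − ½ × 0.40 = 1 − 0.200 = 0.80000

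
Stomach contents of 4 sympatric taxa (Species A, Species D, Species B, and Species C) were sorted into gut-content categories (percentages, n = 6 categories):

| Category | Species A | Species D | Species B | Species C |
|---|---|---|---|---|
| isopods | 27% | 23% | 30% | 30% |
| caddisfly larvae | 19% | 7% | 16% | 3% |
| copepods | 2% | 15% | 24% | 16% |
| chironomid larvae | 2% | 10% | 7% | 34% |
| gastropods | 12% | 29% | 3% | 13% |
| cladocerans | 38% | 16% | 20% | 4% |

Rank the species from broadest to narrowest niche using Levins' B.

Species D > Species B > Species C > Species A

Convert percentages to proportions (divide by 100).
Σp_Aᵢ² = 0.27² + 0.19² + 0.02² + 0.02² + 0.12² + 0.38² = 0.0729 + 0.0361 + 0.0004 + 0.0004 + 0.0144 + 0.1444 = 0.2686
B_A = 1 / 0.2686 = 3.7230
Σp_Dᵢ² = 0.23² + 0.07² + 0.15² + 0.10² + 0.29² + 0.16² = 0.0529 + 0.0049 + 0.0225 + 0.0100 + 0.0841 + 0.0256 = 0.2000
B_D = 1 / 0.2000 = 5.0000
Σp_Bᵢ² = 0.30² + 0.16² + 0.24² + 0.07² + 0.03² + 0.20² = 0.0900 + 0.0256 + 0.0576 + 0.0049 + 0.0009 + 0.0400 = 0.2190
B_B = 1 / 0.2190 = 4.5662
Σp_Cᵢ² = 0.30² + 0.03² + 0.16² + 0.34² + 0.13² + 0.04² = 0.0900 + 0.0009 + 0.0256 + 0.1156 + 0.0169 + 0.0016 = 0.2506
B_C = 1 / 0.2506 = 3.9904
Ranking by B (broadest → narrowest): Species D (5.00) > Species B (4.57) > Species C (3.99) > Species A (3.72)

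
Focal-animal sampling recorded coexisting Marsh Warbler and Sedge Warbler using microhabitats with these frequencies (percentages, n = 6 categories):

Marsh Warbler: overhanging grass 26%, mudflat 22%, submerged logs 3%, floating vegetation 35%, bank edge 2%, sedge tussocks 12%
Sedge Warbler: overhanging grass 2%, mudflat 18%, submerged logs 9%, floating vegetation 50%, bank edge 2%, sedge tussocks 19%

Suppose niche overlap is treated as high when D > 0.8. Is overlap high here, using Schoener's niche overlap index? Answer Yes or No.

Convert percentages to proportions (divide by 100).
Σ|p₁ᵢ − p₂ᵢ| = 0.24 + 0.04 + 0.06 + 0.15 + 0.00 + 0.07 = 0.56
D = 1 − ½ × 0.56 = 1 − 0.280 = 0.7200
D = 0.7200 < 0.8 → No.

No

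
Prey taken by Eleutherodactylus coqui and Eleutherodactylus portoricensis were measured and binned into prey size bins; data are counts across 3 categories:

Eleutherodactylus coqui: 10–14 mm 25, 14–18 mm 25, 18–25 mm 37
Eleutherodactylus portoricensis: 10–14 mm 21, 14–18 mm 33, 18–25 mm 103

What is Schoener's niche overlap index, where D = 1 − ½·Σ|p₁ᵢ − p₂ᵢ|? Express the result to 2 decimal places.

Proportions for Eleutherodactylus coqui (n=87): 25/87=0.2874, 25/87=0.2874, 37/87=0.4253
Proportions for Eleutherodactylus portoricensis (n=157): 21/157=0.1338, 33/157=0.2102, 103/157=0.6561
Σ|p₁ᵢ − p₂ᵢ| = 0.1536 + 0.0772 + 0.2308 = 0.4616
D = 1 − ½ × 0.4616 = 1 − 0.23080 = 0.76920

0.77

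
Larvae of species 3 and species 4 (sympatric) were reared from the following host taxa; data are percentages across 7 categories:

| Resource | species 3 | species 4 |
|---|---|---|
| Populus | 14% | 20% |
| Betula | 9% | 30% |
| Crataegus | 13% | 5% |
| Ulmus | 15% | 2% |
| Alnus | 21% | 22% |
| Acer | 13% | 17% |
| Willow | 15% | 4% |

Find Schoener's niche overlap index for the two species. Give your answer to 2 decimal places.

Convert percentages to proportions (divide by 100).
Σ|p₁ᵢ − p₂ᵢ| = 0.06 + 0.21 + 0.08 + 0.13 + 0.01 + 0.04 + 0.11 = 0.64
D = 1 − ½ × 0.64 = 1 − 0.320 = 0.6800

0.68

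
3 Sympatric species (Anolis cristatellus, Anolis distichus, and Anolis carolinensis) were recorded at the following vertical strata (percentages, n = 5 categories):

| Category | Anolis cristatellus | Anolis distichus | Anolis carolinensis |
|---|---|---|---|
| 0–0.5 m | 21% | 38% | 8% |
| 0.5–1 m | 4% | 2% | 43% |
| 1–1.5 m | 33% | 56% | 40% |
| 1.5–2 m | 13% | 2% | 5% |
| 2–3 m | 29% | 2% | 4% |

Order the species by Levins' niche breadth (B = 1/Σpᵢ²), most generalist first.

Convert percentages to proportions (divide by 100).
Σp_crisᵢ² = 0.21² + 0.04² + 0.33² + 0.13² + 0.29² = 0.0441 + 0.0016 + 0.1089 + 0.0169 + 0.0841 = 0.2556
B_cris = 1 / 0.2556 = 3.9124
Σp_distᵢ² = 0.38² + 0.02² + 0.56² + 0.02² + 0.02² = 0.1444 + 0.0004 + 0.3136 + 0.0004 + 0.0004 = 0.4592
B_dist = 1 / 0.4592 = 2.1777
Σp_caroᵢ² = 0.08² + 0.43² + 0.40² + 0.05² + 0.04² = 0.0064 + 0.1849 + 0.1600 + 0.0025 + 0.0016 = 0.3554
B_caro = 1 / 0.3554 = 2.8137
Ranking by B (broadest → narrowest): Anolis cristatellus (3.91) > Anolis carolinensis (2.81) > Anolis distichus (2.18)

Anolis cristatellus > Anolis carolinensis > Anolis distichus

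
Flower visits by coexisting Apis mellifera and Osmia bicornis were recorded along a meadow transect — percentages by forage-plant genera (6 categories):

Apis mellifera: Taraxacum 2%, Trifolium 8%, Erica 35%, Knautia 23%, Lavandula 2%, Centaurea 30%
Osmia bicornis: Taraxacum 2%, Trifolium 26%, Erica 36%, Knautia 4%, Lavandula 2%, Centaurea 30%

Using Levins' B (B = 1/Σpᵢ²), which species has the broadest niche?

Convert percentages to proportions (divide by 100).
Σp_mellᵢ² = 0.02² + 0.08² + 0.35² + 0.23² + 0.02² + 0.30² = 0.0004 + 0.0064 + 0.1225 + 0.0529 + 0.0004 + 0.0900 = 0.2726
B_mell = 1 / 0.2726 = 3.6684
Σp_bicoᵢ² = 0.02² + 0.26² + 0.36² + 0.04² + 0.02² + 0.30² = 0.0004 + 0.0676 + 0.1296 + 0.0016 + 0.0004 + 0.0900 = 0.2896
B_bico = 1 / 0.2896 = 3.4530
Highest B → broadest niche (most generalist): Apis mellifera (B = 3.67).

Apis mellifera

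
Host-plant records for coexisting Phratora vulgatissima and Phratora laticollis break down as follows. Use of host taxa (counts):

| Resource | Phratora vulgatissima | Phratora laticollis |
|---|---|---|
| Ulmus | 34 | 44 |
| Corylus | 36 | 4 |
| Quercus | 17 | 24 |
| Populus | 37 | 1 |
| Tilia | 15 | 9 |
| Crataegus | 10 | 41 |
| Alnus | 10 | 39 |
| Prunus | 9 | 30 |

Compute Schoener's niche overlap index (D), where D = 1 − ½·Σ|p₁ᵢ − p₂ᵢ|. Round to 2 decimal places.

Proportions for Phratora vulgatissima (n=168): 34/168=0.2024, 36/168=0.2143, 17/168=0.1012, 37/168=0.2202, 15/168=0.0893, 10/168=0.0595, 10/168=0.0595, 9/168=0.0536
Proportions for Phratora laticollis (n=192): 44/192=0.2292, 4/192=0.0208, 24/192=0.1250, 1/192=0.0052, 9/192=0.0469, 41/192=0.2135, 39/192=0.2031, 30/192=0.1563
Σ|p₁ᵢ − p₂ᵢ| = 0.0268 + 0.1935 + 0.0238 + 0.2150 + 0.0424 + 0.1540 + 0.1436 + 0.1027 = 0.9018
D = 1 − ½ × 0.9018 = 1 − 0.45090 = 0.54910

0.55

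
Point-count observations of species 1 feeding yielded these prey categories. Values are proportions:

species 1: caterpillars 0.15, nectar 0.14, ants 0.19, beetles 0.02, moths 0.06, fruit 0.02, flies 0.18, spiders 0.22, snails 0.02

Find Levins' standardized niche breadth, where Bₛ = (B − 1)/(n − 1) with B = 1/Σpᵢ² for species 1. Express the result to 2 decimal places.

Σpᵢ² = 0.15² + 0.14² + 0.19² + 0.02² + 0.06² + 0.02² + 0.18² + 0.22² + 0.02² = 0.0225 + 0.0196 + 0.0361 + 0.0004 + 0.0036 + 0.0004 + 0.0324 + 0.0484 + 0.0004 = 0.1638
B = 1 / 0.1638 = 6.1050
Bₛ = (B − 1)/(n − 1) = (6.1050 − 1)/(9 − 1) = 5.1050/8 = 0.6381

0.64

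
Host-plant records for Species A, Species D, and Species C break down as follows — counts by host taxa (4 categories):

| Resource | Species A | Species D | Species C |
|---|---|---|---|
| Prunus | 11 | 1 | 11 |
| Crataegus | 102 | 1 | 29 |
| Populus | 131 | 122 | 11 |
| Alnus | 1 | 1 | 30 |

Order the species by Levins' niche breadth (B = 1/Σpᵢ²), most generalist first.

Species C > Species A > Species D

Proportions for Species A (n=245): 11/245=0.0449, 102/245=0.4163, 131/245=0.5347, 1/245=0.0041
Proportions for Species D (n=125): 1/125=0.0080, 1/125=0.0080, 122/125=0.9760, 1/125=0.0080
Proportions for Species C (n=81): 11/81=0.1358, 29/81=0.3580, 11/81=0.1358, 30/81=0.3704
Σp_Aᵢ² = 0.0449² + 0.4163² + 0.5347² + 0.0041² = 0.002016 + 0.173306 + 0.285904 + 0.000017 = 0.461243
B_A = 1 / 0.461243 = 2.1681
Σp_Dᵢ² = 0.0080² + 0.0080² + 0.9760² + 0.0080² = 0.000064 + 0.000064 + 0.952576 + 0.000064 = 0.952768
B_D = 1 / 0.952768 = 1.0496
Σp_Cᵢ² = 0.1358² + 0.3580² + 0.1358² + 0.3704² = 0.018442 + 0.128164 + 0.018442 + 0.137196 = 0.302244
B_C = 1 / 0.302244 = 3.3086
Ranking by B (broadest → narrowest): Species C (3.31) > Species A (2.17) > Species D (1.05)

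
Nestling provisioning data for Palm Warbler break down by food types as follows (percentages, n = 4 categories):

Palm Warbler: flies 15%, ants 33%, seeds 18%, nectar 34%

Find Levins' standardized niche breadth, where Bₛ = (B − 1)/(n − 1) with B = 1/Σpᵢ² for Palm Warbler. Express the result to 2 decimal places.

0.86

Convert percentages to proportions (divide by 100).
Σpᵢ² = 0.15² + 0.33² + 0.18² + 0.34² = 0.0225 + 0.1089 + 0.0324 + 0.1156 = 0.2794
B = 1 / 0.2794 = 3.5791
Bₛ = (B − 1)/(n − 1) = (3.5791 − 1)/(4 − 1) = 2.5791/3 = 0.8597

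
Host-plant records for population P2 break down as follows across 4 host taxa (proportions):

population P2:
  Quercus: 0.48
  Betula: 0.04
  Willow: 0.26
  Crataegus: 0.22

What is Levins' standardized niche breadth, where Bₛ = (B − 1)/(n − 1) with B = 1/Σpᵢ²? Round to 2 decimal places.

0.62

Σpᵢ² = 0.48² + 0.04² + 0.26² + 0.22² = 0.2304 + 0.0016 + 0.0676 + 0.0484 = 0.3480
B = 1 / 0.3480 = 2.8736
Bₛ = (B − 1)/(n − 1) = (2.8736 − 1)/(4 − 1) = 1.8736/3 = 0.6245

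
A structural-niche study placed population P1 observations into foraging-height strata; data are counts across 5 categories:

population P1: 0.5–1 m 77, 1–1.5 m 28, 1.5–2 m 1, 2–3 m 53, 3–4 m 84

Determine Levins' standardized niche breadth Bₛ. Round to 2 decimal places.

Proportions for population P1 (n=243): 77/243=0.3169, 28/243=0.1152, 1/243=0.0041, 53/243=0.2181, 84/243=0.3457
Σpᵢ² = 0.3169² + 0.1152² + 0.0041² + 0.2181² + 0.3457² = 0.100426 + 0.013271 + 0.000017 + 0.047568 + 0.119508 = 0.280790
B = 1 / 0.280790 = 3.5614
Bₛ = (B − 1)/(n − 1) = (3.5614 − 1)/(5 − 1) = 2.5614/4 = 0.6404

0.64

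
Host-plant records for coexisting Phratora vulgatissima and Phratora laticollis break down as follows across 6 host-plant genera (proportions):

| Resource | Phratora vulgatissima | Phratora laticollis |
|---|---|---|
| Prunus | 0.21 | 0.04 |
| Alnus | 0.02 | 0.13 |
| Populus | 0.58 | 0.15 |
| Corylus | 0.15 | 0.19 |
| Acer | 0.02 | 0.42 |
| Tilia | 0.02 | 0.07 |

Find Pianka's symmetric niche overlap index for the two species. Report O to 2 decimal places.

Σ p₁ᵢp₂ᵢ = 0.0084 + 0.0026 + 0.0870 + 0.0285 + 0.0084 + 0.0014 = 0.1363
Σp_1ᵢ² = 0.21² + 0.02² + 0.58² + 0.15² + 0.02² + 0.02² = 0.0441 + 0.0004 + 0.3364 + 0.0225 + 0.0004 + 0.0004 = 0.4042
Σp_2ᵢ² = 0.04² + 0.13² + 0.15² + 0.19² + 0.42² + 0.07² = 0.0016 + 0.0169 + 0.0225 + 0.0361 + 0.1764 + 0.0049 = 0.2584
O = 0.1363 / √(0.4042 × 0.2584) = 0.1363 / 0.32318 = 0.4217

0.42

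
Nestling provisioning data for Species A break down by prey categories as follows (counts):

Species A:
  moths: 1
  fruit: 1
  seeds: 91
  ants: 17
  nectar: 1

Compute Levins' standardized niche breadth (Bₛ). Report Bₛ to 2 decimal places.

Proportions for Species A (n=111): 1/111=0.0090, 1/111=0.0090, 91/111=0.8198, 17/111=0.1532, 1/111=0.0090
Σpᵢ² = 0.0090² + 0.0090² + 0.8198² + 0.1532² + 0.0090² = 0.000081 + 0.000081 + 0.672072 + 0.023470 + 0.000081 = 0.695785
B = 1 / 0.695785 = 1.4372
Bₛ = (B − 1)/(n − 1) = (1.4372 − 1)/(5 − 1) = 0.4372/4 = 0.1093

0.11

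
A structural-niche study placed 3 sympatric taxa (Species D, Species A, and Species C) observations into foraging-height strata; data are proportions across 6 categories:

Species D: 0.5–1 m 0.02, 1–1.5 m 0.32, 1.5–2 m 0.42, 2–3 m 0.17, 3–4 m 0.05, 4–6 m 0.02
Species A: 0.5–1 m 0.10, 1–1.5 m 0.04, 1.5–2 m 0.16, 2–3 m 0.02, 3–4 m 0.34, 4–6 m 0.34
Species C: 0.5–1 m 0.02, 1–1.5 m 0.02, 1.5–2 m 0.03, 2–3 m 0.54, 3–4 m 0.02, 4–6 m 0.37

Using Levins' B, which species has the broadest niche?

Σp_Dᵢ² = 0.02² + 0.32² + 0.42² + 0.17² + 0.05² + 0.02² = 0.0004 + 0.1024 + 0.1764 + 0.0289 + 0.0025 + 0.0004 = 0.3110
B_D = 1 / 0.3110 = 3.2154
Σp_Aᵢ² = 0.10² + 0.04² + 0.16² + 0.02² + 0.34² + 0.34² = 0.0100 + 0.0016 + 0.0256 + 0.0004 + 0.1156 + 0.1156 = 0.2688
B_A = 1 / 0.2688 = 3.7202
Σp_Cᵢ² = 0.02² + 0.02² + 0.03² + 0.54² + 0.02² + 0.37² = 0.0004 + 0.0004 + 0.0009 + 0.2916 + 0.0004 + 0.1369 = 0.4306
B_C = 1 / 0.4306 = 2.3223
Highest B → broadest niche (most generalist): Species A (B = 3.72).

Species A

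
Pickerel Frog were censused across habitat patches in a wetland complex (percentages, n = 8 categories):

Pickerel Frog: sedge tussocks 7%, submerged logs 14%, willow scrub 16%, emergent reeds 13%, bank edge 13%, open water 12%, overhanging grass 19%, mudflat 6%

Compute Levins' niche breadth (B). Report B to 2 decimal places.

7.25

Convert percentages to proportions (divide by 100).
Σpᵢ² = 0.07² + 0.14² + 0.16² + 0.13² + 0.13² + 0.12² + 0.19² + 0.06² = 0.0049 + 0.0196 + 0.0256 + 0.0169 + 0.0169 + 0.0144 + 0.0361 + 0.0036 = 0.1380
B = 1 / 0.1380 = 7.2464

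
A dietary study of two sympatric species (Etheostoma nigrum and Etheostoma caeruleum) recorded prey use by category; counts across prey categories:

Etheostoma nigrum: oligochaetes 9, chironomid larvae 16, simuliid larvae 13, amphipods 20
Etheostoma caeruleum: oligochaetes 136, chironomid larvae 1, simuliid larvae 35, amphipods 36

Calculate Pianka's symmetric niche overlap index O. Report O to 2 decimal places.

0.55

Proportions for Etheostoma nigrum (n=58): 9/58=0.1552, 16/58=0.2759, 13/58=0.2241, 20/58=0.3448
Proportions for Etheostoma caeruleum (n=208): 136/208=0.6538, 1/208=0.0048, 35/208=0.1683, 36/208=0.1731
Σ p₁ᵢp₂ᵢ = 0.101470 + 0.001324 + 0.037716 + 0.059685 = 0.200195
Σp_1ᵢ² = 0.1552² + 0.2759² + 0.2241² + 0.3448² = 0.024087 + 0.076121 + 0.050221 + 0.118887 = 0.269316
Σp_2ᵢ² = 0.6538² + 0.0048² + 0.1683² + 0.1731² = 0.427454 + 0.000023 + 0.028325 + 0.029964 = 0.485766
O = 0.200195 / √(0.269316 × 0.485766) = 0.200195 / 0.3616968 = 0.5535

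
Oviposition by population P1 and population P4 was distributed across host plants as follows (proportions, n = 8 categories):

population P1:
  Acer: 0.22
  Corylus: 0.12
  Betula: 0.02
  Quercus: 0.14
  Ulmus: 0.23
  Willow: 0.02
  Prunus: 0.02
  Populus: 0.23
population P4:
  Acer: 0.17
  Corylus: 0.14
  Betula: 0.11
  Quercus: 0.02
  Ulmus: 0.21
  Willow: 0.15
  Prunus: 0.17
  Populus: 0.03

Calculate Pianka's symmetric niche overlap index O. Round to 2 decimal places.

0.70

Σ p₁ᵢp₂ᵢ = 0.0374 + 0.0168 + 0.0022 + 0.0028 + 0.0483 + 0.0030 + 0.0034 + 0.0069 = 0.1208
Σp_1ᵢ² = 0.22² + 0.12² + 0.02² + 0.14² + 0.23² + 0.02² + 0.02² + 0.23² = 0.0484 + 0.0144 + 0.0004 + 0.0196 + 0.0529 + 0.0004 + 0.0004 + 0.0529 = 0.1894
Σp_2ᵢ² = 0.17² + 0.14² + 0.11² + 0.02² + 0.21² + 0.15² + 0.17² + 0.03² = 0.0289 + 0.0196 + 0.0121 + 0.0004 + 0.0441 + 0.0225 + 0.0289 + 0.0009 = 0.1574
O = 0.1208 / √(0.1894 × 0.1574) = 0.1208 / 0.17266 = 0.6996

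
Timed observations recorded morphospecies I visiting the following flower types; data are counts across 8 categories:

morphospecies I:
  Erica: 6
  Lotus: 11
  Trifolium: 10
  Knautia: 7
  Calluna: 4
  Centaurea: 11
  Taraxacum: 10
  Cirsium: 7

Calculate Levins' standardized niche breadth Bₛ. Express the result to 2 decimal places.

0.91

Proportions for morphospecies I (n=66): 6/66=0.0909, 11/66=0.1667, 10/66=0.1515, 7/66=0.1061, 4/66=0.0606, 11/66=0.1667, 10/66=0.1515, 7/66=0.1061
Σpᵢ² = 0.0909² + 0.1667² + 0.1515² + 0.1061² + 0.0606² + 0.1667² + 0.1515² + 0.1061² = 0.008263 + 0.027789 + 0.022952 + 0.011257 + 0.003672 + 0.027789 + 0.022952 + 0.011257 = 0.135931
B = 1 / 0.135931 = 7.3567
Bₛ = (B − 1)/(n − 1) = (7.3567 − 1)/(8 − 1) = 6.3567/7 = 0.9081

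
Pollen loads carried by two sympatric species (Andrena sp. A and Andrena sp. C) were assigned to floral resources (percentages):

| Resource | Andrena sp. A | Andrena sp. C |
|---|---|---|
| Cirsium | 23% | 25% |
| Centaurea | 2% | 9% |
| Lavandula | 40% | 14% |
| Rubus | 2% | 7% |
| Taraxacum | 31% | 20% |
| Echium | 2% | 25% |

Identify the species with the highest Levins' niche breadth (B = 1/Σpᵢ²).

Andrena sp. C

Convert percentages to proportions (divide by 100).
Σp_Aᵢ² = 0.23² + 0.02² + 0.40² + 0.02² + 0.31² + 0.02² = 0.0529 + 0.0004 + 0.1600 + 0.0004 + 0.0961 + 0.0004 = 0.3102
B_A = 1 / 0.3102 = 3.2237
Σp_Cᵢ² = 0.25² + 0.09² + 0.14² + 0.07² + 0.20² + 0.25² = 0.0625 + 0.0081 + 0.0196 + 0.0049 + 0.0400 + 0.0625 = 0.1976
B_C = 1 / 0.1976 = 5.0607
Highest B → broadest niche (most generalist): Andrena sp. C (B = 5.06).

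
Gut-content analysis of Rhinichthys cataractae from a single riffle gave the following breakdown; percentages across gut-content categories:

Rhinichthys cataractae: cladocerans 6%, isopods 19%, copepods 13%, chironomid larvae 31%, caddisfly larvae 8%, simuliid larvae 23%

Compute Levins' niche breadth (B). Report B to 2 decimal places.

4.72

Convert percentages to proportions (divide by 100).
Σpᵢ² = 0.06² + 0.19² + 0.13² + 0.31² + 0.08² + 0.23² = 0.0036 + 0.0361 + 0.0169 + 0.0961 + 0.0064 + 0.0529 = 0.2120
B = 1 / 0.2120 = 4.7170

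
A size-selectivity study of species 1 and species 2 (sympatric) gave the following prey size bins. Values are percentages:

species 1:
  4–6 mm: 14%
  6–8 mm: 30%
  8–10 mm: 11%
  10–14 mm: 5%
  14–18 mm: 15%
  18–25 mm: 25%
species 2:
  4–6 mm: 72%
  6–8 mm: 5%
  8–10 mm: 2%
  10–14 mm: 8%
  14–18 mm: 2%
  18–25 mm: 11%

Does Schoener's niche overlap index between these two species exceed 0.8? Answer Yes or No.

Convert percentages to proportions (divide by 100).
Σ|p₁ᵢ − p₂ᵢ| = 0.58 + 0.25 + 0.09 + 0.03 + 0.13 + 0.14 = 1.22
D = 1 − ½ × 1.22 = 1 − 0.610 = 0.3900
D = 0.3900 < 0.8 → No.

No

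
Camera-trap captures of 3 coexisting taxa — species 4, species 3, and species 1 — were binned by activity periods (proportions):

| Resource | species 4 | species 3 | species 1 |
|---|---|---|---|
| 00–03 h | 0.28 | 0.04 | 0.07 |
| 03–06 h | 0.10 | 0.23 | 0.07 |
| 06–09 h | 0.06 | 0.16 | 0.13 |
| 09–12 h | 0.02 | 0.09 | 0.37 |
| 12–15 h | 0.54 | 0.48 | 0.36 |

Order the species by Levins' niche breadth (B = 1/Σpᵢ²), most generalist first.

Σp_4ᵢ² = 0.28² + 0.10² + 0.06² + 0.02² + 0.54² = 0.0784 + 0.0100 + 0.0036 + 0.0004 + 0.2916 = 0.3840
B_4 = 1 / 0.3840 = 2.6042
Σp_3ᵢ² = 0.04² + 0.23² + 0.16² + 0.09² + 0.48² = 0.0016 + 0.0529 + 0.0256 + 0.0081 + 0.2304 = 0.3186
B_3 = 1 / 0.3186 = 3.1387
Σp_1ᵢ² = 0.07² + 0.07² + 0.13² + 0.37² + 0.36² = 0.0049 + 0.0049 + 0.0169 + 0.1369 + 0.1296 = 0.2932
B_1 = 1 / 0.2932 = 3.4106
Ranking by B (broadest → narrowest): species 1 (3.41) > species 3 (3.14) > species 4 (2.60)

species 1 > species 3 > species 4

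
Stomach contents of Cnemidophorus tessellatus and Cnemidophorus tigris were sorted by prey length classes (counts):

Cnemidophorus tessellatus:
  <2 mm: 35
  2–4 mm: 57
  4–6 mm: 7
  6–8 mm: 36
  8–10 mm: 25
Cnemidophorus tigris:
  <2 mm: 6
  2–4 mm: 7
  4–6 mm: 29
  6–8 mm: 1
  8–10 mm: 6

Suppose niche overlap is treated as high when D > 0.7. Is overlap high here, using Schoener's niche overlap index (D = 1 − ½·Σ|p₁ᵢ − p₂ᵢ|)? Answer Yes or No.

No

Proportions for Cnemidophorus tessellatus (n=160): 35/160=0.2188, 57/160=0.3563, 7/160=0.0438, 36/160=0.2250, 25/160=0.1563
Proportions for Cnemidophorus tigris (n=49): 6/49=0.1224, 7/49=0.1429, 29/49=0.5918, 1/49=0.0204, 6/49=0.1224
Σ|p₁ᵢ − p₂ᵢ| = 0.0964 + 0.2134 + 0.5480 + 0.2046 + 0.0339 = 1.0963
D = 1 − ½ × 1.0963 = 1 − 0.54815 = 0.45185
D = 0.45185 < 0.7 → No.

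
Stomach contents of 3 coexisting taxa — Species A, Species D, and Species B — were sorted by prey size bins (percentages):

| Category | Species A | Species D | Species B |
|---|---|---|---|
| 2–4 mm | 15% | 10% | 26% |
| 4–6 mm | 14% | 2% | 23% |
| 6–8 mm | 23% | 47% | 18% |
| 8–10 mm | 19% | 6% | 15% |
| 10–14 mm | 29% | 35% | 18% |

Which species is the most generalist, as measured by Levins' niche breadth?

Species B

Convert percentages to proportions (divide by 100).
Σp_Aᵢ² = 0.15² + 0.14² + 0.23² + 0.19² + 0.29² = 0.0225 + 0.0196 + 0.0529 + 0.0361 + 0.0841 = 0.2152
B_A = 1 / 0.2152 = 4.6468
Σp_Dᵢ² = 0.10² + 0.02² + 0.47² + 0.06² + 0.35² = 0.0100 + 0.0004 + 0.2209 + 0.0036 + 0.1225 = 0.3574
B_D = 1 / 0.3574 = 2.7980
Σp_Bᵢ² = 0.26² + 0.23² + 0.18² + 0.15² + 0.18² = 0.0676 + 0.0529 + 0.0324 + 0.0225 + 0.0324 = 0.2078
B_B = 1 / 0.2078 = 4.8123
Highest B → broadest niche (most generalist): Species B (B = 4.81).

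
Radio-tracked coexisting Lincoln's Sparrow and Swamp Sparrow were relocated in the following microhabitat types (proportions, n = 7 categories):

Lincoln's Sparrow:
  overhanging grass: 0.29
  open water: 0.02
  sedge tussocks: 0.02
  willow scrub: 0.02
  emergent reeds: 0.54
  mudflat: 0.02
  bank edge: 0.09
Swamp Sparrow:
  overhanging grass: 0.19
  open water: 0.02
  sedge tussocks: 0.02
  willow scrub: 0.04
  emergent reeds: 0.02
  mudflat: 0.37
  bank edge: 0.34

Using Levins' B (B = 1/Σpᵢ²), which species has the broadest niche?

Swamp Sparrow

Σp_Lincᵢ² = 0.29² + 0.02² + 0.02² + 0.02² + 0.54² + 0.02² + 0.09² = 0.0841 + 0.0004 + 0.0004 + 0.0004 + 0.2916 + 0.0004 + 0.0081 = 0.3854
B_Linc = 1 / 0.3854 = 2.5947
Σp_Swamᵢ² = 0.19² + 0.02² + 0.02² + 0.04² + 0.02² + 0.37² + 0.34² = 0.0361 + 0.0004 + 0.0004 + 0.0016 + 0.0004 + 0.1369 + 0.1156 = 0.2914
B_Swam = 1 / 0.2914 = 3.4317
Highest B → broadest niche (most generalist): Swamp Sparrow (B = 3.43).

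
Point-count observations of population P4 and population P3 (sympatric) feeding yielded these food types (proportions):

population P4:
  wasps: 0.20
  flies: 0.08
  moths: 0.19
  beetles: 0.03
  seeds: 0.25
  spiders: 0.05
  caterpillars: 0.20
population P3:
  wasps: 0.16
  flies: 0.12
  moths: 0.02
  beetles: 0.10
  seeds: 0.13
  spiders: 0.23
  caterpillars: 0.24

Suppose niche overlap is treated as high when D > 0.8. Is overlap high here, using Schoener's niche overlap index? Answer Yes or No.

No

Σ|p₁ᵢ − p₂ᵢ| = 0.04 + 0.04 + 0.17 + 0.07 + 0.12 + 0.18 + 0.04 = 0.66
D = 1 − ½ × 0.66 = 1 − 0.330 = 0.6700
D = 0.6700 < 0.8 → No.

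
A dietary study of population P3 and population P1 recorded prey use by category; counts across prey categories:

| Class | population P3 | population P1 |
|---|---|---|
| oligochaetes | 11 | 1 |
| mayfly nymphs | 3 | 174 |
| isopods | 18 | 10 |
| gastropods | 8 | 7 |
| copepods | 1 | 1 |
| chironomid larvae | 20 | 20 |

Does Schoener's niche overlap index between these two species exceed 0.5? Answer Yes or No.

Proportions for population P3 (n=61): 11/61=0.1803, 3/61=0.0492, 18/61=0.2951, 8/61=0.1311, 1/61=0.0164, 20/61=0.3279
Proportions for population P1 (n=213): 1/213=0.0047, 174/213=0.8169, 10/213=0.0469, 7/213=0.0329, 1/213=0.0047, 20/213=0.0939
Σ|p₁ᵢ − p₂ᵢ| = 0.1756 + 0.7677 + 0.2482 + 0.0982 + 0.0117 + 0.2340 = 1.5354
D = 1 − ½ × 1.5354 = 1 − 0.76770 = 0.23230
D = 0.23230 < 0.5 → No.

No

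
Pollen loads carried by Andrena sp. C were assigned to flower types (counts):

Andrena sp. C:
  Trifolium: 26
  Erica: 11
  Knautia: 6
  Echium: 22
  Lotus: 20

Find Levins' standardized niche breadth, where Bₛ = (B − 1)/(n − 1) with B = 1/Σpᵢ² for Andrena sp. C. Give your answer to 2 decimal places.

0.80

Proportions for Andrena sp. C (n=85): 26/85=0.3059, 11/85=0.1294, 6/85=0.0706, 22/85=0.2588, 20/85=0.2353
Σpᵢ² = 0.3059² + 0.1294² + 0.0706² + 0.2588² + 0.2353² = 0.093575 + 0.016744 + 0.004984 + 0.066977 + 0.055366 = 0.237646
B = 1 / 0.237646 = 4.2079
Bₛ = (B − 1)/(n − 1) = (4.2079 − 1)/(5 − 1) = 3.2079/4 = 0.8020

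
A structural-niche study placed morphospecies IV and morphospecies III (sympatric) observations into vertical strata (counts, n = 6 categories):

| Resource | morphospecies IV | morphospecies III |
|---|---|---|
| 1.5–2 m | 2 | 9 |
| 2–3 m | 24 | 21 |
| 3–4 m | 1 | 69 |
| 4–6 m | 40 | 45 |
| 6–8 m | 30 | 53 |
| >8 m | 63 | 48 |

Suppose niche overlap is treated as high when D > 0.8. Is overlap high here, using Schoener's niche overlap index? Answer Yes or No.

Proportions for morphospecies IV (n=160): 2/160=0.0125, 24/160=0.1500, 1/160=0.0063, 40/160=0.2500, 30/160=0.1875, 63/160=0.3938
Proportions for morphospecies III (n=245): 9/245=0.0367, 21/245=0.0857, 69/245=0.2816, 45/245=0.1837, 53/245=0.2163, 48/245=0.1959
Σ|p₁ᵢ − p₂ᵢ| = 0.0242 + 0.0643 + 0.2753 + 0.0663 + 0.0288 + 0.1979 = 0.6568
D = 1 − ½ × 0.6568 = 1 − 0.32840 = 0.67160
D = 0.67160 < 0.8 → No.

No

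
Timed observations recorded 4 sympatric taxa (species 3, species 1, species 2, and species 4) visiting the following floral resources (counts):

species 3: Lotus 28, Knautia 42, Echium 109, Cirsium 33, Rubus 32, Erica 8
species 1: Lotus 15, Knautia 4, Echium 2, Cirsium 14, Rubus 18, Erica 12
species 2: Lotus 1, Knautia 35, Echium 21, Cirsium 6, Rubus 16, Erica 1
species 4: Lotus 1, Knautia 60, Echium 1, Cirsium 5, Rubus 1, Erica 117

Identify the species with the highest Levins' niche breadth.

species 1

Proportions for species 3 (n=252): 28/252=0.1111, 42/252=0.1667, 109/252=0.4325, 33/252=0.1310, 32/252=0.1270, 8/252=0.0317
Proportions for species 1 (n=65): 15/65=0.2308, 4/65=0.0615, 2/65=0.0308, 14/65=0.2154, 18/65=0.2769, 12/65=0.1846
Proportions for species 2 (n=80): 1/80=0.0125, 35/80=0.4375, 21/80=0.2625, 6/80=0.0750, 16/80=0.2000, 1/80=0.0125
Proportions for species 4 (n=185): 1/185=0.0054, 60/185=0.3243, 1/185=0.0054, 5/185=0.0270, 1/185=0.0054, 117/185=0.6324
Σp_3ᵢ² = 0.1111² + 0.1667² + 0.4325² + 0.1310² + 0.1270² + 0.0317² = 0.012343 + 0.027789 + 0.187056 + 0.017161 + 0.016129 + 0.001005 = 0.261483
B_3 = 1 / 0.261483 = 3.8243
Σp_1ᵢ² = 0.2308² + 0.0615² + 0.0308² + 0.2154² + 0.2769² + 0.1846² = 0.053269 + 0.003782 + 0.000949 + 0.046397 + 0.076674 + 0.034077 = 0.215148
B_1 = 1 / 0.215148 = 4.6480
Σp_2ᵢ² = 0.0125² + 0.4375² + 0.2625² + 0.0750² + 0.2000² + 0.0125² = 0.000156 + 0.191406 + 0.068906 + 0.005625 + 0.040000 + 0.000156 = 0.306249
B_2 = 1 / 0.306249 = 3.2653
Σp_4ᵢ² = 0.0054² + 0.3243² + 0.0054² + 0.0270² + 0.0054² + 0.6324² = 0.000029 + 0.105170 + 0.000029 + 0.000729 + 0.000029 + 0.399930 = 0.505916
B_4 = 1 / 0.505916 = 1.9766
Highest B → broadest niche (most generalist): species 1 (B = 4.65).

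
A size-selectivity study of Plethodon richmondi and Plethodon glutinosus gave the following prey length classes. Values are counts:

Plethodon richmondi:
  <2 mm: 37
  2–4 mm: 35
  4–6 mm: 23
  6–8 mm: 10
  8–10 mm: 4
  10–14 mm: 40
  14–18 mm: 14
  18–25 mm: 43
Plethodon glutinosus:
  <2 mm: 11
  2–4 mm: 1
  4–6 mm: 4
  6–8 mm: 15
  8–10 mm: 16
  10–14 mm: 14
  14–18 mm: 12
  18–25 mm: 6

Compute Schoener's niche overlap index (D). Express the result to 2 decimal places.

Proportions for Plethodon richmondi (n=206): 37/206=0.1796, 35/206=0.1699, 23/206=0.1117, 10/206=0.0485, 4/206=0.0194, 40/206=0.1942, 14/206=0.0680, 43/206=0.2087
Proportions for Plethodon glutinosus (n=79): 11/79=0.1392, 1/79=0.0127, 4/79=0.0506, 15/79=0.1899, 16/79=0.2025, 14/79=0.1772, 12/79=0.1519, 6/79=0.0759
Σ|p₁ᵢ − p₂ᵢ| = 0.0404 + 0.1572 + 0.0611 + 0.1414 + 0.1831 + 0.0170 + 0.0839 + 0.1328 = 0.8169
D = 1 − ½ × 0.8169 = 1 − 0.40845 = 0.59155

0.59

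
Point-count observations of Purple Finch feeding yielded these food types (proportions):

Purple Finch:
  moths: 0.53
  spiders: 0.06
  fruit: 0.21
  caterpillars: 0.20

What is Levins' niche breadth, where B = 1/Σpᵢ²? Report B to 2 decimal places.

2.71

Σpᵢ² = 0.53² + 0.06² + 0.21² + 0.20² = 0.2809 + 0.0036 + 0.0441 + 0.0400 = 0.3686
B = 1 / 0.3686 = 2.7130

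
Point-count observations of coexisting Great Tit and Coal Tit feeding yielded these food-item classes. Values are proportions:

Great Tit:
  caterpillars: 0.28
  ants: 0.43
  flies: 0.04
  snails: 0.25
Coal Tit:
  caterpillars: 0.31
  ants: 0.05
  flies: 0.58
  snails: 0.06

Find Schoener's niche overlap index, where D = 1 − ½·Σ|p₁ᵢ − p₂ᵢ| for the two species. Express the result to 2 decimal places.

0.43

Σ|p₁ᵢ − p₂ᵢ| = 0.03 + 0.38 + 0.54 + 0.19 = 1.14
D = 1 − ½ × 1.14 = 1 − 0.570 = 0.4300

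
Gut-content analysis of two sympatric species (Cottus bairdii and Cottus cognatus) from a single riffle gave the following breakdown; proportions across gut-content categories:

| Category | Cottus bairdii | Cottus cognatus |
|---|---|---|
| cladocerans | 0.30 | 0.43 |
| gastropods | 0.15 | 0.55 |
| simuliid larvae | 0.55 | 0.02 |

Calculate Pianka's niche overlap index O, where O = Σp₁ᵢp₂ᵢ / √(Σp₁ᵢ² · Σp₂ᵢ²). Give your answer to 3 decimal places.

0.495

Σ p₁ᵢp₂ᵢ = 0.1290 + 0.0825 + 0.0110 = 0.2225
Σp_1ᵢ² = 0.30² + 0.15² + 0.55² = 0.0900 + 0.0225 + 0.3025 = 0.4150
Σp_2ᵢ² = 0.43² + 0.55² + 0.02² = 0.1849 + 0.3025 + 0.0004 = 0.4878
O = 0.2225 / √(0.4150 × 0.4878) = 0.2225 / 0.449930 = 0.49452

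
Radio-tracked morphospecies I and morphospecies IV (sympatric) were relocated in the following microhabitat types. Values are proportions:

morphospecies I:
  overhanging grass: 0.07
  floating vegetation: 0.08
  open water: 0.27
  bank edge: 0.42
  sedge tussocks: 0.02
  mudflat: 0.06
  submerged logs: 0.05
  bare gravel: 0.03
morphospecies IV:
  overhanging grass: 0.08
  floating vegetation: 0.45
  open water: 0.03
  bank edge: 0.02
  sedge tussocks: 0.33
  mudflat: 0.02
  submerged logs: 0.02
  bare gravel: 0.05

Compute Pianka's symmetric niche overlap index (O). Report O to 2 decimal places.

0.23

Σ p₁ᵢp₂ᵢ = 0.0056 + 0.0360 + 0.0081 + 0.0084 + 0.0066 + 0.0012 + 0.0010 + 0.0015 = 0.0684
Σp_1ᵢ² = 0.07² + 0.08² + 0.27² + 0.42² + 0.02² + 0.06² + 0.05² + 0.03² = 0.0049 + 0.0064 + 0.0729 + 0.1764 + 0.0004 + 0.0036 + 0.0025 + 0.0009 = 0.2680
Σp_2ᵢ² = 0.08² + 0.45² + 0.03² + 0.02² + 0.33² + 0.02² + 0.02² + 0.05² = 0.0064 + 0.2025 + 0.0009 + 0.0004 + 0.1089 + 0.0004 + 0.0004 + 0.0025 = 0.3224
O = 0.0684 / √(0.2680 × 0.3224) = 0.0684 / 0.29394 = 0.2327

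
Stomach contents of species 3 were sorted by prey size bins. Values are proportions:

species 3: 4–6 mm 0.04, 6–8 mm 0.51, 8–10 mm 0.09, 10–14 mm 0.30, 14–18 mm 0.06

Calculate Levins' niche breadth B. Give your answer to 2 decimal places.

Σpᵢ² = 0.04² + 0.51² + 0.09² + 0.30² + 0.06² = 0.0016 + 0.2601 + 0.0081 + 0.0900 + 0.0036 = 0.3634
B = 1 / 0.3634 = 2.7518

2.75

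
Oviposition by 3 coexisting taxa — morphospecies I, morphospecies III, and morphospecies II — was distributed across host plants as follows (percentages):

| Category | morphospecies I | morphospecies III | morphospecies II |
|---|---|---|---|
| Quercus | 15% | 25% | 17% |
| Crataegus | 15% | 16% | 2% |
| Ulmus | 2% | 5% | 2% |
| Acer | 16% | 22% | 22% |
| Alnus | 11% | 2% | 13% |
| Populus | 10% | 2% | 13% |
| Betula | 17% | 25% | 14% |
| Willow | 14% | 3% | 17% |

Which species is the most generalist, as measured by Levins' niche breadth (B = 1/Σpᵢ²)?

Convert percentages to proportions (divide by 100).
Σp_Iᵢ² = 0.15² + 0.15² + 0.02² + 0.16² + 0.11² + 0.10² + 0.17² + 0.14² = 0.0225 + 0.0225 + 0.0004 + 0.0256 + 0.0121 + 0.0100 + 0.0289 + 0.0196 = 0.1416
B_I = 1 / 0.1416 = 7.0621
Σp_IIIᵢ² = 0.25² + 0.16² + 0.05² + 0.22² + 0.02² + 0.02² + 0.25² + 0.03² = 0.0625 + 0.0256 + 0.0025 + 0.0484 + 0.0004 + 0.0004 + 0.0625 + 0.0009 = 0.2032
B_III = 1 / 0.2032 = 4.9213
Σp_IIᵢ² = 0.17² + 0.02² + 0.02² + 0.22² + 0.13² + 0.13² + 0.14² + 0.17² = 0.0289 + 0.0004 + 0.0004 + 0.0484 + 0.0169 + 0.0169 + 0.0196 + 0.0289 = 0.1604
B_II = 1 / 0.1604 = 6.2344
Highest B → broadest niche (most generalist): morphospecies I (B = 7.06).

morphospecies I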